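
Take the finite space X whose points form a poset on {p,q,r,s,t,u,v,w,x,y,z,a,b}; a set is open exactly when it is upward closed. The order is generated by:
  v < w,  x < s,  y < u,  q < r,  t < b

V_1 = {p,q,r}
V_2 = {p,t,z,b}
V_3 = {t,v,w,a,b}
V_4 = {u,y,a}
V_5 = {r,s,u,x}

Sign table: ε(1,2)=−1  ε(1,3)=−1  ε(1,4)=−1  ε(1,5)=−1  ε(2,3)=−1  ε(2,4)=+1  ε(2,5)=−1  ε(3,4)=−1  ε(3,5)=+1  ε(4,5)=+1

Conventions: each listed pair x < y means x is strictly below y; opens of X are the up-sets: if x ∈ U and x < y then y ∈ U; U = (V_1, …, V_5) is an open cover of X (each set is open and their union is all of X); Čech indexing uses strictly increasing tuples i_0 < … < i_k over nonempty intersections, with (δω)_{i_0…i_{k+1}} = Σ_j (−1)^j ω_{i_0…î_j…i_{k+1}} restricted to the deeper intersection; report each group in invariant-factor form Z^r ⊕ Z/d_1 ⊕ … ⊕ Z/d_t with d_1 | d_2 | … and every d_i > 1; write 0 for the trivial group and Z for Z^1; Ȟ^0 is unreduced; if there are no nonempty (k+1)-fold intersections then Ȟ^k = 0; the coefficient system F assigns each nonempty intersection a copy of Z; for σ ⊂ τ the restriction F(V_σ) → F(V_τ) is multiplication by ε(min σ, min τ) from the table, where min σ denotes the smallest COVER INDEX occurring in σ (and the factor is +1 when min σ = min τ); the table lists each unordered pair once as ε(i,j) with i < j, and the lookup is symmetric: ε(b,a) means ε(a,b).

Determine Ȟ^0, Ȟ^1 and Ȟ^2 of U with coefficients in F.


nerve of the cover:
  V12={p} V15={r} V23={t,b} V34={a} V45={u}
C dims 5,5; δ0: rk 4, SNF 1^4
Ȟ^0 = (5 − 4) − 0 = 1, so Ȟ^0 ≅ Z
Ȟ^1 = (5 − 0) − 4 = 1, so Ȟ^1 ≅ Z
Ȟ^2 = (0 − 0) − 0 = 0, so Ȟ^2 ≅ 0

Ȟ^0 ≅ Z, Ȟ^1 ≅ Z and Ȟ^2 ≅ 0


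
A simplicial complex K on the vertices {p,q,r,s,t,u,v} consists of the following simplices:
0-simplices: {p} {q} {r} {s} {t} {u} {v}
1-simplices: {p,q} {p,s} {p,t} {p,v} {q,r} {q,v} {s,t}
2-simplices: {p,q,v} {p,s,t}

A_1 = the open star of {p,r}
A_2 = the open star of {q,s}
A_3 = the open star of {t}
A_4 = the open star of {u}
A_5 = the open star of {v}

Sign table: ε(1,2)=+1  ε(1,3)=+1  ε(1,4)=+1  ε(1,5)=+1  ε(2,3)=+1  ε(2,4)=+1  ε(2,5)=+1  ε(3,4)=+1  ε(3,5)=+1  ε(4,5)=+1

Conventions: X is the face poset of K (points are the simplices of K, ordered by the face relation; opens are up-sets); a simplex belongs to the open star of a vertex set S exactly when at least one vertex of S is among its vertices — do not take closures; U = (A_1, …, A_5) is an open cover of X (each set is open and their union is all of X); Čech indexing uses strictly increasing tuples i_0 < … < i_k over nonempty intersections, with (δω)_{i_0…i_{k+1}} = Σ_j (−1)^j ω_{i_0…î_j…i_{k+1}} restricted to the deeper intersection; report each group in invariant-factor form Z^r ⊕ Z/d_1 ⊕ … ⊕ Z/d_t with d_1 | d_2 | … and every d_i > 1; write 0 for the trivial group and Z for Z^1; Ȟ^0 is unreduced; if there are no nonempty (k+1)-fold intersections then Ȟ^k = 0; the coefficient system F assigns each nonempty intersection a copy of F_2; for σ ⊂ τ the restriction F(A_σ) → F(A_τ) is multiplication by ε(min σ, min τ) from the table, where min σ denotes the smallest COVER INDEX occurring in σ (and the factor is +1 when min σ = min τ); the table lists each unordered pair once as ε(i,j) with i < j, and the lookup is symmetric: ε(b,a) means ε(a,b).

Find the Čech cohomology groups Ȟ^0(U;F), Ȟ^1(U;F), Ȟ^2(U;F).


Ȟ^0(U;F) ≅ Z/2 ⊕ Z/2; Ȟ^1(U;F) ≅ 0; Ȟ^2(U;F) ≅ 0

nerve of the cover:
  A1={{p},{r},{p,q},{p,s},{p,t},{p,v},{q,r},{p,q,v},{p,s,t}} A2={{q},{s},{p,q},{p,s},{q,r},{q,v},{s,t},{p,q,v},{p,s,t}} A3={{t},{p,t},{s,t},{p,s,t}} A4={{u}} A5={{v},{p,v},{q,v},{p,q,v}}
  A12={{p,q},{p,s},{q,r},{p,q,v},{p,s,t}} A13={{p,t},{p,s,t}} A15={{p,v},{p,q,v}} A23={{s,t},{p,s,t}} A25={{q,v},{p,q,v}}
  A123={{p,s,t}} A125={{p,q,v}}
C dims 5,5,2; δ0: rk_F2 3; δ1: rk_F2 2
Ȟ^0 = (5 − 3) − 0 = 2, so Ȟ^0 ≅ Z/2 ⊕ Z/2
Ȟ^1 = (5 − 2) − 3 = 0, so Ȟ^1 ≅ 0
Ȟ^2 = (2 − 0) − 2 = 0, so Ȟ^2 ≅ 0


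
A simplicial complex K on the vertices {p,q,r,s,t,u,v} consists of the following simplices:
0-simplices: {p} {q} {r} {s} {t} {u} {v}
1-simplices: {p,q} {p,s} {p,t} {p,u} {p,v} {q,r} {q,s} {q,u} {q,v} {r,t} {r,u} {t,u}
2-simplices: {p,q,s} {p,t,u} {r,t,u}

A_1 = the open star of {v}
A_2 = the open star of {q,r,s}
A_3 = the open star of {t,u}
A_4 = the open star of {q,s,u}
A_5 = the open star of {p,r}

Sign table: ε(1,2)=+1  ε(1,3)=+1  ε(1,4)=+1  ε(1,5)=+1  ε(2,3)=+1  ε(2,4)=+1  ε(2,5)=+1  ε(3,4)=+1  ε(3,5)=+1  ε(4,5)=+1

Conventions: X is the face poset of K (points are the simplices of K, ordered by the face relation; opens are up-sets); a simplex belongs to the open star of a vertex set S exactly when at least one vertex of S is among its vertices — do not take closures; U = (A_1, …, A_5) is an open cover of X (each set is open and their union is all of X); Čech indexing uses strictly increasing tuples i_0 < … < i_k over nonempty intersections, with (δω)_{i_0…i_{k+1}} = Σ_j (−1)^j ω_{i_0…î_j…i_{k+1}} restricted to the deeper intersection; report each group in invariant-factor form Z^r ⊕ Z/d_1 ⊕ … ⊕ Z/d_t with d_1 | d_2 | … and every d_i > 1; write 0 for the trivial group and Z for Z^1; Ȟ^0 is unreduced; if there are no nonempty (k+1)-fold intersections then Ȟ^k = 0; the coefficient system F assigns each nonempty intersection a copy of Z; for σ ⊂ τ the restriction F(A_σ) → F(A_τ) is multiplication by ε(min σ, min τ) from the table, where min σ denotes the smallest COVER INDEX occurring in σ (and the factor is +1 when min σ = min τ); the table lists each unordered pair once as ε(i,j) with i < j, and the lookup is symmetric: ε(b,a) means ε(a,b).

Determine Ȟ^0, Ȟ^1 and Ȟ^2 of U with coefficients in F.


intersection data:
  A1={{v},{p,v},{q,v}} A2={{q},{r},{s},{p,q},{p,s},{q,r},{q,s},{q,u},{q,v},{r,t},{r,u},{p,q,s},{r,t,u}} A3={{t},{u},{p,t},{p,u},{q,u},{r,t},{r,u},{t,u},{p,t,u},{r,t,u}} A4={{q},{s},{u},{p,q},{p,s},{p,u},{q,r},{q,s},{q,u},{q,v},{r,u},{t,u},{p,q,s},{p,t,u},{r,t,u}} A5={{p},{r},{p,q},{p,s},{p,t},{p,u},{p,v},{q,r},{r,t},{r,u},{p,q,s},{p,t,u},{r,t,u}}
  A12={{q,v}} A14={{q,v}} A15={{p,v}} A23={{q,u},{r,t},{r,u},{r,t,u}} A24={{q},{s},{p,q},{p,s},{q,r},{q,s},{q,u},{q,v},{r,u},{p,q,s},{r,t,u}} A25={{r},{p,q},{p,s},{q,r},{r,t},{r,u},{p,q,s},{r,t,u}} A34={{u},{p,u},{q,u},{r,u},{t,u},{p,t,u},{r,t,u}} A35={{p,t},{p,u},{r,t},{r,u},{p,t,u},{r,t,u}} A45={{p,q},{p,s},{p,u},{q,r},{r,u},{p,q,s},{p,t,u},{r,t,u}}
  A124={{q,v}} A234={{q,u},{r,u},{r,t,u}} A235={{r,t},{r,u},{r,t,u}} A245={{p,q},{p,s},{q,r},{r,u},{p,q,s},{r,t,u}} A345={{p,u},{r,u},{p,t,u},{r,t,u}}
  A2345={{r,u},{r,t,u}}
C dims 5,9,5,1; δ0: rk 4, SNF 1^4; δ1: rk 4, SNF 1^4; δ2: rk 1, SNF 1^1
Ȟ^0 = (5 − 4) − 0 = 1, so Ȟ^0 ≅ Z
Ȟ^1 = (9 − 4) − 4 = 1, so Ȟ^1 ≅ Z
Ȟ^2 = (5 − 1) − 4 = 0, so Ȟ^2 ≅ 0

Ȟ^0(U;F) ≅ Z, Ȟ^1(U;F) ≅ Z and Ȟ^2(U;F) ≅ 0


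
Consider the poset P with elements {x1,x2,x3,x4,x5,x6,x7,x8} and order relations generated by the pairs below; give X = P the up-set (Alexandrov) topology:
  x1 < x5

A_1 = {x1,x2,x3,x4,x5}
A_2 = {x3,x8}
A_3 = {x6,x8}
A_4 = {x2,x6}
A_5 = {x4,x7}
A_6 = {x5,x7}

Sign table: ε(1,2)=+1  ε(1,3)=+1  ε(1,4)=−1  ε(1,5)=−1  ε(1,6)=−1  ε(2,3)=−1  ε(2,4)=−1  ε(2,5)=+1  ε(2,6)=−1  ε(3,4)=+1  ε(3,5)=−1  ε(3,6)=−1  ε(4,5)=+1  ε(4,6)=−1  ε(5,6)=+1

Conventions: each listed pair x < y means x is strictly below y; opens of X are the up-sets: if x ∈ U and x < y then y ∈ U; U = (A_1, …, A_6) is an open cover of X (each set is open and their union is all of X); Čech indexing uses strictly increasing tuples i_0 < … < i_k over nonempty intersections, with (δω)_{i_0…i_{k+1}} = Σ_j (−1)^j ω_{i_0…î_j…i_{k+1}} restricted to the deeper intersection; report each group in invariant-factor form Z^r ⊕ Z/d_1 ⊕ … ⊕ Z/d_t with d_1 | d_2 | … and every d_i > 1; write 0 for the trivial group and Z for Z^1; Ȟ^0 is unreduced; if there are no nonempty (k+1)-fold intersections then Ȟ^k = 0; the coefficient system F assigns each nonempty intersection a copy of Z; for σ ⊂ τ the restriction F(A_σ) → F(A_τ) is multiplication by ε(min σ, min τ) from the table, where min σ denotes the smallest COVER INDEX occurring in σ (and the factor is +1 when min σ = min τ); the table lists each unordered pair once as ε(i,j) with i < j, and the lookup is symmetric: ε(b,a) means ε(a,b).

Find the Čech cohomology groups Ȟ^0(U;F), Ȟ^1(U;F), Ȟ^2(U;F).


nerve of the cover:
  A12={x3} A14={x2} A15={x4} A16={x5} A23={x8} A34={x6} A56={x7}
C dims 6,7; δ0: rk 5, SNF 1^5
Ȟ^0 = (6 − 5) − 0 = 1, so Ȟ^0 ≅ Z
Ȟ^1 = (7 − 0) − 5 = 2, so Ȟ^1 ≅ Z^2
Ȟ^2 = (0 − 0) − 0 = 0, so Ȟ^2 ≅ 0

Ȟ^0 ≅ Z, Ȟ^1 ≅ Z^2, Ȟ^2 ≅ 0


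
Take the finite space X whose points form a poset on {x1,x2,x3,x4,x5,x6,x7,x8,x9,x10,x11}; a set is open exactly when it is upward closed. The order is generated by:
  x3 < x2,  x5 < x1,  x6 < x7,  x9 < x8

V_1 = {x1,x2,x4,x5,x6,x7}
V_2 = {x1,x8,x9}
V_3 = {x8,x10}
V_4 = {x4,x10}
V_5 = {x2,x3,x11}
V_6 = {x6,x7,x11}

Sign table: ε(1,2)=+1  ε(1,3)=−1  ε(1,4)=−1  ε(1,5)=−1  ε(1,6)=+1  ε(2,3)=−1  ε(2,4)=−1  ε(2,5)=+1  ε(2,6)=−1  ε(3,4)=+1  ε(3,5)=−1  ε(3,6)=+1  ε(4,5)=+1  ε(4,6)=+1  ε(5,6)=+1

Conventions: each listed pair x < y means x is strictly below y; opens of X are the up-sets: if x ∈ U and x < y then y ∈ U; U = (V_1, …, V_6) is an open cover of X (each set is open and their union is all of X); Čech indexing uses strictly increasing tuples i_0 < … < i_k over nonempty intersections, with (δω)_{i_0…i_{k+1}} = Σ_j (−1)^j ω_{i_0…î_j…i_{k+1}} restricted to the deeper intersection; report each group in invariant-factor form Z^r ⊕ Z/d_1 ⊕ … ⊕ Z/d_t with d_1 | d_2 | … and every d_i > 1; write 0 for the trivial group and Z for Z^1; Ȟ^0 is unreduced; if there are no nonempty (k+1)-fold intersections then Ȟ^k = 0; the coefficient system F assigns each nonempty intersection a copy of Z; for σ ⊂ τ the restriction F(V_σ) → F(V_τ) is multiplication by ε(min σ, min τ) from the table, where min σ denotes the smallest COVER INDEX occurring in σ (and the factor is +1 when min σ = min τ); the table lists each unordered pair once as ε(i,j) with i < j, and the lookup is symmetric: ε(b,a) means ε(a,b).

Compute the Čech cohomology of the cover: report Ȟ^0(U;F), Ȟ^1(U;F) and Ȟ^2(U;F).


Ȟ^0 ≅ 0, Ȟ^1 ≅ Z ⊕ Z/2, Ȟ^2 ≅ 0

cover nerve:
  V12={x1} V14={x4} V15={x2} V16={x6,x7} V23={x8} V34={x10} V56={x11}
C dims 6,7; δ0: rk 6, SNF 1^5·2
Ȟ^0: (6−6)−0=0 ⇒ 0
Ȟ^1: (7−0)−6=1 plus torsion [2] ⇒ Z ⊕ Z/2
Ȟ^2: (0−0)−0=0 ⇒ 0


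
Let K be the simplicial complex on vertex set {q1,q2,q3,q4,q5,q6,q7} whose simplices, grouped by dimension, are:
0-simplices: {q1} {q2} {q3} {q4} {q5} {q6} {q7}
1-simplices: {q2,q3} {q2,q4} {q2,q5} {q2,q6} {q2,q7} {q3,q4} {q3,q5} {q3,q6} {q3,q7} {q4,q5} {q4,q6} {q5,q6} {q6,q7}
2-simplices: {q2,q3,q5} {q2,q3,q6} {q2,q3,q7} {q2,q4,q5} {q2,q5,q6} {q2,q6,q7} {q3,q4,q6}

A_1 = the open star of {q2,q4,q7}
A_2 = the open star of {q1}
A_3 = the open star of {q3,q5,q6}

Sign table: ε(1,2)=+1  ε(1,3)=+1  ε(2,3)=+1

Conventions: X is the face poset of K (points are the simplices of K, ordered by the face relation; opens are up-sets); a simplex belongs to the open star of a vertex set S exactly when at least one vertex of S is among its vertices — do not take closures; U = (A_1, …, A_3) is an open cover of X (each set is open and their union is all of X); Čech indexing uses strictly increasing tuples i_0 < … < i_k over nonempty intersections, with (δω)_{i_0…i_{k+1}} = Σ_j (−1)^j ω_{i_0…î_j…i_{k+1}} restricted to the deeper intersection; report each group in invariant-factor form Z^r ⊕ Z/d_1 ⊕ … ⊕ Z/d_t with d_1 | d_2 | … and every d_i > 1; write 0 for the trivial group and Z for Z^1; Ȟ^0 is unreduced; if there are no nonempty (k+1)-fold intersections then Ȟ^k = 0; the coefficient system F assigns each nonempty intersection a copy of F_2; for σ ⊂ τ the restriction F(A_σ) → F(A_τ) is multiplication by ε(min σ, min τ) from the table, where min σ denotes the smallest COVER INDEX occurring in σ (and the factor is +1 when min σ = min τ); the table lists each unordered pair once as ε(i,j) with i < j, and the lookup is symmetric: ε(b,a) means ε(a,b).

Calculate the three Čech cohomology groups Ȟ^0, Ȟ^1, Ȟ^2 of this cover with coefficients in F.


Ȟ^0 ≅ Z/2 ⊕ Z/2,  Ȟ^1 ≅ 0,  Ȟ^2 ≅ 0

nonempty intersections:
  A1={{q2},{q4},{q7},{q2,q3},{q2,q4},{q2,q5},{q2,q6},{q2,q7},{q3,q4},{q3,q7},{q4,q5},{q4,q6},{q6,q7},{q2,q3,q5},{q2,q3,q6},{q2,q3,q7},{q2,q4,q5},{q2,q5,q6},{q2,q6,q7},{q3,q4,q6}} A2={{q1}} A3={{q3},{q5},{q6},{q2,q3},{q2,q5},{q2,q6},{q3,q4},{q3,q5},{q3,q6},{q3,q7},{q4,q5},{q4,q6},{q5,q6},{q6,q7},{q2,q3,q5},{q2,q3,q6},{q2,q3,q7},{q2,q4,q5},{q2,q5,q6},{q2,q6,q7},{q3,q4,q6}}
  A13={{q2,q3},{q2,q5},{q2,q6},{q3,q4},{q3,q7},{q4,q5},{q4,q6},{q6,q7},{q2,q3,q5},{q2,q3,q6},{q2,q3,q7},{q2,q4,q5},{q2,q5,q6},{q2,q6,q7},{q3,q4,q6}}
C dims 3,1; δ0: rk_F2 1
Ȟ^0: (3−1)−0=2 ⇒ Z/2 ⊕ Z/2
Ȟ^1: (1−0)−1=0 ⇒ 0
Ȟ^2: (0−0)−0=0 ⇒ 0


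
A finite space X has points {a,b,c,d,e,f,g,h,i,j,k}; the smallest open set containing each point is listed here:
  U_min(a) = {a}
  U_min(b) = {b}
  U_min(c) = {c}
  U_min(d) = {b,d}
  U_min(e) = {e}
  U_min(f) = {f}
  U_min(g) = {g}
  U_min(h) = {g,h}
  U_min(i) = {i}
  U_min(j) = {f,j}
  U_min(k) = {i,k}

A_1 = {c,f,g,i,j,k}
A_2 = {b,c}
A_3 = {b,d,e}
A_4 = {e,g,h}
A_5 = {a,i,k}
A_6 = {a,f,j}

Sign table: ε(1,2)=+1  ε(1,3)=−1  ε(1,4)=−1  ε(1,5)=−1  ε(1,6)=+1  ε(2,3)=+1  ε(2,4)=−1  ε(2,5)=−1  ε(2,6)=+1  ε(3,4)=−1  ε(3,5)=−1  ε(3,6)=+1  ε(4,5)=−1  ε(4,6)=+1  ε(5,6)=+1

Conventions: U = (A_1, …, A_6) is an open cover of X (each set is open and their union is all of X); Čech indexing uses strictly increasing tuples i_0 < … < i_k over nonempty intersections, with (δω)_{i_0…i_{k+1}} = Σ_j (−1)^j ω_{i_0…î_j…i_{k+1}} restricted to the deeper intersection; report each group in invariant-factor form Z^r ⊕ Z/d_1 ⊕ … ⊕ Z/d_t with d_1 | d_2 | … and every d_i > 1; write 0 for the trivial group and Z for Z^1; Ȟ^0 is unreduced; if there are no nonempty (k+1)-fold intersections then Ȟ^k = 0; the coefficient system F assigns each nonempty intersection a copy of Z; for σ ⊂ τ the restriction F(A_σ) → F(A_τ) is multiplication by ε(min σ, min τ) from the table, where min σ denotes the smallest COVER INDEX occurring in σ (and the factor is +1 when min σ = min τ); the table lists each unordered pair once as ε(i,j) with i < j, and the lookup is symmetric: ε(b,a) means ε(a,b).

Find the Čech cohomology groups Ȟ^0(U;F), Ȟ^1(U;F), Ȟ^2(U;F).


nerve of the cover:
  A12={c} A14={g} A15={i,k} A16={f,j} A23={b} A34={e} A56={a}
C dims 6,7; δ0: rk 6, SNF 1^5·2
Ȟ^0 = (6 − 6) − 0 = 0, so Ȟ^0 ≅ 0
Ȟ^1 = (7 − 0) − 6 = 1 plus torsion [2], so Ȟ^1 ≅ Z ⊕ Z/2
Ȟ^2 = (0 − 0) − 0 = 0, so Ȟ^2 ≅ 0

Ȟ^0(U;F) ≅ 0, Ȟ^1(U;F) ≅ Z ⊕ Z/2, Ȟ^2(U;F) ≅ 0


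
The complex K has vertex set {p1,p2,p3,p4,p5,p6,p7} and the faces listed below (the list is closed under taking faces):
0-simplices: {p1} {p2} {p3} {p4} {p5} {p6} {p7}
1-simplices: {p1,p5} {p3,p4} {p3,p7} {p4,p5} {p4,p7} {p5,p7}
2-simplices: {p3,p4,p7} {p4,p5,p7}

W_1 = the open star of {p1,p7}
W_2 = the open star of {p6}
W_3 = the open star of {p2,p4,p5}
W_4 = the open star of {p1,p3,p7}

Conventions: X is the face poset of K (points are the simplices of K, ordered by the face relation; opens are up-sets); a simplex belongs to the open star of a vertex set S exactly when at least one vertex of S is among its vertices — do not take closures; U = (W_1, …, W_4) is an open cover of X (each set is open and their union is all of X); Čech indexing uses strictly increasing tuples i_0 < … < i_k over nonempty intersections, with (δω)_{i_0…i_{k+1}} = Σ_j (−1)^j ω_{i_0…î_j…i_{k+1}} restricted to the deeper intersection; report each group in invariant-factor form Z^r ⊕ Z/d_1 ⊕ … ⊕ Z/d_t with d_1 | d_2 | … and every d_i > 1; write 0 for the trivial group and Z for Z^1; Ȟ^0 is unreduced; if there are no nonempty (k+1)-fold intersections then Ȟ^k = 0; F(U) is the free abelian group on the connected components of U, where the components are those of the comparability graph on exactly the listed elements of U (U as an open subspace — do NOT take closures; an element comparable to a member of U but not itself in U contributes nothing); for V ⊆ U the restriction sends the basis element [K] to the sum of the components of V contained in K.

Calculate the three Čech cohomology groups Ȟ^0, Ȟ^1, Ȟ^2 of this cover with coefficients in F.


cover nerve:
  W1={{p1},{p7},{p1,p5},{p3,p7},{p4,p7},{p5,p7},{p3,p4,p7},{p4,p5,p7}} W2={{p6}} W3={{p2},{p4},{p5},{p1,p5},{p3,p4},{p4,p5},{p4,p7},{p5,p7},{p3,p4,p7},{p4,p5,p7}} W4={{p1},{p3},{p7},{p1,p5},{p3,p4},{p3,p7},{p4,p7},{p5,p7},{p3,p4,p7},{p4,p5,p7}}
  W13={{p1,p5},{p4,p7},{p5,p7},{p3,p4,p7},{p4,p5,p7}} W14={{p1},{p7},{p1,p5},{p3,p7},{p4,p7},{p5,p7},{p3,p4,p7},{p4,p5,p7}} W34={{p1,p5},{p3,p4},{p4,p7},{p5,p7},{p3,p4,p7},{p4,p5,p7}}
  W134={{p1,p5},{p4,p7},{p5,p7},{p3,p4,p7},{p4,p5,p7}}
components per intersection:
  W1: {{p1},{p1,p5}} {{p7},{p3,p7},{p4,p7},{p5,p7},{p3,p4,p7},{p4,p5,p7}}
  W2: {{p6}}
  W3: {{p2}} {{p4},{p5},{p1,p5},{p3,p4},{p4,p5},{p4,p7},{p5,p7},{p3,p4,p7},{p4,p5,p7}}
  W4: {{p1},{p1,p5}} {{p3},{p7},{p3,p4},{p3,p7},{p4,p7},{p5,p7},{p3,p4,p7},{p4,p5,p7}}
  W13: {{p1,p5}} {{p4,p7},{p5,p7},{p3,p4,p7},{p4,p5,p7}}
  W14: {{p1},{p1,p5}} {{p7},{p3,p7},{p4,p7},{p5,p7},{p3,p4,p7},{p4,p5,p7}}
  W34: {{p1,p5}} {{p3,p4},{p4,p7},{p5,p7},{p3,p4,p7},{p4,p5,p7}}
  W134: {{p1,p5}} {{p4,p7},{p5,p7},{p3,p4,p7},{p4,p5,p7}}
C dims 7,6,2; δ0: rk 4, SNF 1^4; δ1: rk 2, SNF 1^2
Ȟ^0: (7−4)−0=3 ⇒ Z^3
Ȟ^1: (6−2)−4=0 ⇒ 0
Ȟ^2: (2−0)−2=0 ⇒ 0

Ȟ^0(U;F) ≅ Z^3, Ȟ^1(U;F) ≅ 0, Ȟ^2(U;F) ≅ 0


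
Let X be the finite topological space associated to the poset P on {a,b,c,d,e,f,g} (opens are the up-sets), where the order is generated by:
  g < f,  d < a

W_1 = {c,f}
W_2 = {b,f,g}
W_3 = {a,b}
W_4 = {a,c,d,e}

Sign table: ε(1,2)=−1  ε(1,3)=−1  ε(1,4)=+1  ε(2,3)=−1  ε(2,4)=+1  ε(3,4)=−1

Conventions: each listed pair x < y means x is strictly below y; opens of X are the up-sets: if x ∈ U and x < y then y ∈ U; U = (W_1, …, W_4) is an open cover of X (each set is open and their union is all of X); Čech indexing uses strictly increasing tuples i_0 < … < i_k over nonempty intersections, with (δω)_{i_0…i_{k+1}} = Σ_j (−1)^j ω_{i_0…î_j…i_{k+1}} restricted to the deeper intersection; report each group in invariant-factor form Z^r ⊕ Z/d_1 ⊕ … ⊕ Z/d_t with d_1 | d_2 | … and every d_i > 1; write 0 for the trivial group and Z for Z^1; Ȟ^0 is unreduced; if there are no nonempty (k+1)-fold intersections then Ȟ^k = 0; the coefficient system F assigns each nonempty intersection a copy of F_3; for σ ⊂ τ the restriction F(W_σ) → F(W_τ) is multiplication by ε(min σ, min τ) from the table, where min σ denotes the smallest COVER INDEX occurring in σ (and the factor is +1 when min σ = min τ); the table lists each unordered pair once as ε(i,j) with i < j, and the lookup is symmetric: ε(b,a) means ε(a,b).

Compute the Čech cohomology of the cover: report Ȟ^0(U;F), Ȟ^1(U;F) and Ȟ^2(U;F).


nerve of the cover:
  W12={f} W14={c} W23={b} W34={a}
C dims 4,4; δ0: rk_F3 4
Ȟ^0 = (4 − 4) − 0 = 0, so Ȟ^0 ≅ 0
Ȟ^1 = (4 − 0) − 4 = 0, so Ȟ^1 ≅ 0
Ȟ^2 = (0 − 0) − 0 = 0, so Ȟ^2 ≅ 0

Ȟ^0(U;F) ≅ 0, Ȟ^1(U;F) ≅ 0, Ȟ^2(U;F) ≅ 0


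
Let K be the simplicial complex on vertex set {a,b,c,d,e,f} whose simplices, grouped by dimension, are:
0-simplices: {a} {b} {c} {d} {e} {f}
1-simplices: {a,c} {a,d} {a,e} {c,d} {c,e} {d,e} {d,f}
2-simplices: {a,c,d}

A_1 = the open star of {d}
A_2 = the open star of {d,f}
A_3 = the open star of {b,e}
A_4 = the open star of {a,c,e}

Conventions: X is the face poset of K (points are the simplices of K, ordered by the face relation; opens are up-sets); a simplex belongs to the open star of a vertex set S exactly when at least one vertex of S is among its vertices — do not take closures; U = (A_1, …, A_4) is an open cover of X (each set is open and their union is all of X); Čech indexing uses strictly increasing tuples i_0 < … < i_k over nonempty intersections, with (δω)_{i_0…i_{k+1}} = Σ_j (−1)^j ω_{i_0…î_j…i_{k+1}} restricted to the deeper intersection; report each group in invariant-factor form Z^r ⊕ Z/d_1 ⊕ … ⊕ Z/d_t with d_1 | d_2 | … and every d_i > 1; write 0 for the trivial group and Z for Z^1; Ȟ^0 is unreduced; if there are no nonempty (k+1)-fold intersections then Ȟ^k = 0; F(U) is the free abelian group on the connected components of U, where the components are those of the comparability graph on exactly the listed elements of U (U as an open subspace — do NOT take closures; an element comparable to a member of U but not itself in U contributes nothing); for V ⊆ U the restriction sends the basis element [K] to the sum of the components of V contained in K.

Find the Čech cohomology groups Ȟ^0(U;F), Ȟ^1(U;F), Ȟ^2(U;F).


Ȟ^0(U;F) ≅ Z^2, Ȟ^1(U;F) ≅ Z and Ȟ^2(U;F) ≅ 0

cover nerve:
  A1={{d},{a,d},{c,d},{d,e},{d,f},{a,c,d}} A2={{d},{f},{a,d},{c,d},{d,e},{d,f},{a,c,d}} A3={{b},{e},{a,e},{c,e},{d,e}} A4={{a},{c},{e},{a,c},{a,d},{a,e},{c,d},{c,e},{d,e},{a,c,d}}
  A12={{d},{a,d},{c,d},{d,e},{d,f},{a,c,d}} A13={{d,e}} A14={{a,d},{c,d},{d,e},{a,c,d}} A23={{d,e}} A24={{a,d},{c,d},{d,e},{a,c,d}} A34={{e},{a,e},{c,e},{d,e}}
  A123={{d,e}} A124={{a,d},{c,d},{d,e},{a,c,d}} A134={{d,e}} A234={{d,e}}
  A1234={{d,e}}
components per intersection:
  A1: {{d},{a,d},{c,d},{d,e},{d,f},{a,c,d}}
  A2: {{d},{f},{a,d},{c,d},{d,e},{d,f},{a,c,d}}
  A3: {{b}} {{e},{a,e},{c,e},{d,e}}
  A4: {{a},{c},{e},{a,c},{a,d},{a,e},{c,d},{c,e},{d,e},{a,c,d}}
  A12: {{d},{a,d},{c,d},{d,e},{d,f},{a,c,d}}
  A13: {{d,e}}
  A14: {{a,d},{c,d},{a,c,d}} {{d,e}}
  A23: {{d,e}}
  A24: {{a,d},{c,d},{a,c,d}} {{d,e}}
  A34: {{e},{a,e},{c,e},{d,e}}
  A123: {{d,e}}
  A124: {{a,d},{c,d},{a,c,d}} {{d,e}}
  A134: {{d,e}}
  A234: {{d,e}}
  A1234: {{d,e}}
C dims 5,8,5,1; δ0: rk 3, SNF 1^3; δ1: rk 4, SNF 1^4; δ2: rk 1, SNF 1^1
Ȟ^0: (5−3)−0=2 ⇒ Z^2
Ȟ^1: (8−4)−3=1 ⇒ Z
Ȟ^2: (5−1)−4=0 ⇒ 0


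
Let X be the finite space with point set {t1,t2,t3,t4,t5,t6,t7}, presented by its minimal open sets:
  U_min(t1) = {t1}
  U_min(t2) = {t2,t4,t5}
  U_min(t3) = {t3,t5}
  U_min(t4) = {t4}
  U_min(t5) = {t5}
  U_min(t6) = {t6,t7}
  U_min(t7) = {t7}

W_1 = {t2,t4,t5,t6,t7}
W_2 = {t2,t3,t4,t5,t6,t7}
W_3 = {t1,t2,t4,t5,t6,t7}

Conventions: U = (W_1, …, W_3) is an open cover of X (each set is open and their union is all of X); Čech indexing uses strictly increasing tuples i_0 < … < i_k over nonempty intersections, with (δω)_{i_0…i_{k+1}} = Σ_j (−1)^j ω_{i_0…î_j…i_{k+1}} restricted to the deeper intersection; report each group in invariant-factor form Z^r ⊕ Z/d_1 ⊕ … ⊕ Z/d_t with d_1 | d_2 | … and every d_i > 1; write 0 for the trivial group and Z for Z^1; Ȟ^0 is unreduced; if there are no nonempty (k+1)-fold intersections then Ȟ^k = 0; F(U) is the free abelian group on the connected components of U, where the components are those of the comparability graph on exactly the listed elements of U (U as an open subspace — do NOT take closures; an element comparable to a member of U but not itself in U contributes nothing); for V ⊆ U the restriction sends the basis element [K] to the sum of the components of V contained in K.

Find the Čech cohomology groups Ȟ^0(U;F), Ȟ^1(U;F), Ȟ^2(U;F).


cover nerve:
  W12={t2,t4,t5,t6,t7} W13={t2,t4,t5,t6,t7} W23={t2,t4,t5,t6,t7}
  W123={t2,t4,t5,t6,t7}
components per intersection:
  W1: {t2,t4,t5} {t6,t7}
  W2: {t2,t3,t4,t5} {t6,t7}
  W3: {t1} {t2,t4,t5} {t6,t7}
  W12: {t2,t4,t5} {t6,t7}
  W13: {t2,t4,t5} {t6,t7}
  W23: {t2,t4,t5} {t6,t7}
  W123: {t2,t4,t5} {t6,t7}
C dims 7,6,2; δ0: rk 4, SNF 1^4; δ1: rk 2, SNF 1^2
Ȟ^0: (7−4)−0=3 ⇒ Z^3
Ȟ^1: (6−2)−4=0 ⇒ 0
Ȟ^2: (2−0)−2=0 ⇒ 0

Ȟ^0(U;F) ≅ Z^3; Ȟ^1(U;F) ≅ 0; Ȟ^2(U;F) ≅ 0


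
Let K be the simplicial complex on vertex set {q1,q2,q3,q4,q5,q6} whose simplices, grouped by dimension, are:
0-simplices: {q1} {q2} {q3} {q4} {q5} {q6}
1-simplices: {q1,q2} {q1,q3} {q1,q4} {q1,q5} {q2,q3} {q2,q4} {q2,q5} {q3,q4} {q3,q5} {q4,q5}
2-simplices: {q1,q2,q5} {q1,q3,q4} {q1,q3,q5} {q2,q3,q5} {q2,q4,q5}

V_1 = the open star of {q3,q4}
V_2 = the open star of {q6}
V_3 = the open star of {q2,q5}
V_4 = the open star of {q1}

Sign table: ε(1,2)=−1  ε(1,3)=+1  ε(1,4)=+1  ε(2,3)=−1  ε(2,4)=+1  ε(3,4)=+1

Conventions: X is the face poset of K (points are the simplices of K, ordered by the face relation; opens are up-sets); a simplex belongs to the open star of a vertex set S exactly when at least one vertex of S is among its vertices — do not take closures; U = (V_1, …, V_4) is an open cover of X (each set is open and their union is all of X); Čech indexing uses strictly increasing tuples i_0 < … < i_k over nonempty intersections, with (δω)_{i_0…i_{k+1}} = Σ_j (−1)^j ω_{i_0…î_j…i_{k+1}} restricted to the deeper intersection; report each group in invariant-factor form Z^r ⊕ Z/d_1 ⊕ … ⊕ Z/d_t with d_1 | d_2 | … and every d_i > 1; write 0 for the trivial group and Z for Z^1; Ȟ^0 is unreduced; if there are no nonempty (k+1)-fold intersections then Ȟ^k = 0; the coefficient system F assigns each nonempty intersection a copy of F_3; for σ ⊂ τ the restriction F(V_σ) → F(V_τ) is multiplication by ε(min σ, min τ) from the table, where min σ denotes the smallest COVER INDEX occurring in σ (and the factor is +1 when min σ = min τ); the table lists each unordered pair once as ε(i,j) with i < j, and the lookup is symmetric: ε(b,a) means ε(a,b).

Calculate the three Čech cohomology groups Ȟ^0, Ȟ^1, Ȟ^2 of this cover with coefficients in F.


nonempty intersections:
  V1={{q3},{q4},{q1,q3},{q1,q4},{q2,q3},{q2,q4},{q3,q4},{q3,q5},{q4,q5},{q1,q3,q4},{q1,q3,q5},{q2,q3,q5},{q2,q4,q5}} V2={{q6}} V3={{q2},{q5},{q1,q2},{q1,q5},{q2,q3},{q2,q4},{q2,q5},{q3,q5},{q4,q5},{q1,q2,q5},{q1,q3,q5},{q2,q3,q5},{q2,q4,q5}} V4={{q1},{q1,q2},{q1,q3},{q1,q4},{q1,q5},{q1,q2,q5},{q1,q3,q4},{q1,q3,q5}}
  V13={{q2,q3},{q2,q4},{q3,q5},{q4,q5},{q1,q3,q5},{q2,q3,q5},{q2,q4,q5}} V14={{q1,q3},{q1,q4},{q1,q3,q4},{q1,q3,q5}} V34={{q1,q2},{q1,q5},{q1,q2,q5},{q1,q3,q5}}
  V134={{q1,q3,q5}}
C dims 4,3,1; δ0: rk_F3 2; δ1: rk_F3 1
Ȟ^0: (4−2)−0=2 ⇒ Z/3 ⊕ Z/3
Ȟ^1: (3−1)−2=0 ⇒ 0
Ȟ^2: (1−0)−1=0 ⇒ 0

Ȟ^0 ≅ Z/3 ⊕ Z/3, Ȟ^1 ≅ 0 and Ȟ^2 ≅ 0


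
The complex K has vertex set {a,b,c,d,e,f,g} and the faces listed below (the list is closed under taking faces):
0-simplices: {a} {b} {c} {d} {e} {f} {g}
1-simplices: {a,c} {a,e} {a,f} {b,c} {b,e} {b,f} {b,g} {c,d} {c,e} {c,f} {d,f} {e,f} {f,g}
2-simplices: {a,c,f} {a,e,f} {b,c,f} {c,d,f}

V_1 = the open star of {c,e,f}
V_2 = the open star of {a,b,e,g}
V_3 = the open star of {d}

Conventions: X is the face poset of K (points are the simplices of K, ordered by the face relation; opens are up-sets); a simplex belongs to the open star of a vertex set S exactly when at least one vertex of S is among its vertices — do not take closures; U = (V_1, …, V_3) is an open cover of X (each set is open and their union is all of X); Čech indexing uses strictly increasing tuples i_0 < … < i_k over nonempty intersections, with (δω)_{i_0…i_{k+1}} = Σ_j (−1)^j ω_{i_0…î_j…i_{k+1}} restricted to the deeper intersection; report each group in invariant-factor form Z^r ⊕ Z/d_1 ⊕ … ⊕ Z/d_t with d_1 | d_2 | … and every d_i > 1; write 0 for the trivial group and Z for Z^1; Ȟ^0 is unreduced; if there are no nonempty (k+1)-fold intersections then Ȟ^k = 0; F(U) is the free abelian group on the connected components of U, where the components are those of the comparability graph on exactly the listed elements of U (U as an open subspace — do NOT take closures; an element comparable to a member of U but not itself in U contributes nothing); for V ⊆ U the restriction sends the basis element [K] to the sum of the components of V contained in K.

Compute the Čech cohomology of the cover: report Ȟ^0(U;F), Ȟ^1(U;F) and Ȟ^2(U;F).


Ȟ^0 = Z,  Ȟ^1 = Z^2,  Ȟ^2 = 0

nonempty intersections:
  V1={{c},{e},{f},{a,c},{a,e},{a,f},{b,c},{b,e},{b,f},{c,d},{c,e},{c,f},{d,f},{e,f},{f,g},{a,c,f},{a,e,f},{b,c,f},{c,d,f}} V2={{a},{b},{e},{g},{a,c},{a,e},{a,f},{b,c},{b,e},{b,f},{b,g},{c,e},{e,f},{f,g},{a,c,f},{a,e,f},{b,c,f}} V3={{d},{c,d},{d,f},{c,d,f}}
  V12={{e},{a,c},{a,e},{a,f},{b,c},{b,e},{b,f},{c,e},{e,f},{f,g},{a,c,f},{a,e,f},{b,c,f}} V13={{c,d},{d,f},{c,d,f}}
components per intersection:
  V1: {{c},{e},{f},{a,c},{a,e},{a,f},{b,c},{b,e},{b,f},{c,d},{c,e},{c,f},{d,f},{e,f},{f,g},{a,c,f},{a,e,f},{b,c,f},{c,d,f}}
  V2: {{a},{b},{e},{g},{a,c},{a,e},{a,f},{b,c},{b,e},{b,f},{b,g},{c,e},{e,f},{f,g},{a,c,f},{a,e,f},{b,c,f}}
  V3: {{d},{c,d},{d,f},{c,d,f}}
  V12: {{e},{a,c},{a,e},{a,f},{b,e},{c,e},{e,f},{a,c,f},{a,e,f}} {{b,c},{b,f},{b,c,f}} {{f,g}}
  V13: {{c,d},{d,f},{c,d,f}}
C dims 3,4; δ0: rk 2, SNF 1^2
Ȟ^0: (3−2)−0=1 ⇒ Z
Ȟ^1: (4−0)−2=2 ⇒ Z^2
Ȟ^2: (0−0)−0=0 ⇒ 0


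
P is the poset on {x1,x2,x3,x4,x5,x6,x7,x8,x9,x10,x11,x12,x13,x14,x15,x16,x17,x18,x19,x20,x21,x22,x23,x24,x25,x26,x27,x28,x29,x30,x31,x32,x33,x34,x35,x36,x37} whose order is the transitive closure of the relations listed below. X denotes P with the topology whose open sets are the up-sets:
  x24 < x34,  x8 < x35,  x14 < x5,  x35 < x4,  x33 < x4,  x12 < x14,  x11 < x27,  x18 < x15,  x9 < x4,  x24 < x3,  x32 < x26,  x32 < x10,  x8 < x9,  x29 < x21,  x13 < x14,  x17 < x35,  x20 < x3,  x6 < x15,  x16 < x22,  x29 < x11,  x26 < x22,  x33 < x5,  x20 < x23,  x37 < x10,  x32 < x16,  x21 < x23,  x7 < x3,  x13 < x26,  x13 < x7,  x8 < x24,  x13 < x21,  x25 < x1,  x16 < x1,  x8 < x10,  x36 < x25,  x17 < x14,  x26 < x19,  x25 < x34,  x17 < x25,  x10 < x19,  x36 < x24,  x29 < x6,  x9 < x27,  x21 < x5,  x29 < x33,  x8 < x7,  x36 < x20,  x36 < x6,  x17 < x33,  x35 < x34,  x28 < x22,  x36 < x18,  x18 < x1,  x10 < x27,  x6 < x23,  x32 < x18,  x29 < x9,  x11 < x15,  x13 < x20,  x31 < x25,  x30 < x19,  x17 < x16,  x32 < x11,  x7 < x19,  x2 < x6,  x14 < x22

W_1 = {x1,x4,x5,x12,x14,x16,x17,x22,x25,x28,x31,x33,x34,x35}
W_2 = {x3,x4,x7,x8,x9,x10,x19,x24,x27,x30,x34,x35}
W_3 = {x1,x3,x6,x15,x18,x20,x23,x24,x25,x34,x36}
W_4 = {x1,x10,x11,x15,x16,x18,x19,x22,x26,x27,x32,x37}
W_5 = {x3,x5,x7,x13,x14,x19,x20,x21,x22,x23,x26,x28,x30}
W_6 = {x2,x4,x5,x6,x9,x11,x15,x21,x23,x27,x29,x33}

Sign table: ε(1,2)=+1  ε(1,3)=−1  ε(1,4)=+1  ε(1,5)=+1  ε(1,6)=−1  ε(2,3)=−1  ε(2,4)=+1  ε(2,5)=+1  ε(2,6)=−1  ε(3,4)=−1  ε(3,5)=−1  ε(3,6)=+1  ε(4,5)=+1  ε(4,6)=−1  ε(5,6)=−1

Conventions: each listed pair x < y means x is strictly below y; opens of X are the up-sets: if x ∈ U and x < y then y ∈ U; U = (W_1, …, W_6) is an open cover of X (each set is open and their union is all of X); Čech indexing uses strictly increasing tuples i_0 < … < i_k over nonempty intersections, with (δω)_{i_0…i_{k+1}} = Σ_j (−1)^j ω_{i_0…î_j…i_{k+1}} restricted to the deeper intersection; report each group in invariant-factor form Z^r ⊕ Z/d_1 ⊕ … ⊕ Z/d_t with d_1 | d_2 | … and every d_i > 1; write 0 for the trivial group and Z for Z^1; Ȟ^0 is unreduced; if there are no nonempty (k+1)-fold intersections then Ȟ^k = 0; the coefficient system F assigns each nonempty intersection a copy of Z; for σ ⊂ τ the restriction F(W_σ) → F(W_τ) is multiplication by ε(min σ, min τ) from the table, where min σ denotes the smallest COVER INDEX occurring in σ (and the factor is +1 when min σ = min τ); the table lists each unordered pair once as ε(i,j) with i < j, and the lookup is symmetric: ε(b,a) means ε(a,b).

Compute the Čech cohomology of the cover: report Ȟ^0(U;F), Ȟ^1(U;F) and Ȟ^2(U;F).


cover nerve:
  W12={x4,x34,x35} W13={x1,x25,x34} W14={x1,x16,x22} W15={x5,x14,x22,x28} W16={x4,x5,x33} W23={x3,x24,x34} W24={x10,x19,x27} W25={x3,x7,x19,x30} W26={x4,x9,x27} W34={x1,x15,x18} W35={x3,x20,x23} W36={x6,x15,x23} W45={x19,x22,x26} W46={x11,x15,x27} W56={x5,x21,x23}
  W123={x34} W126={x4} W134={x1} W145={x22} W156={x5} W235={x3} W245={x19} W246={x27} W346={x15} W356={x23}
C dims 6,15,10; δ0: rk 5, SNF 1^5; δ1: rk 10, SNF 1^9·2
Ȟ^0: (6−5)−0=1 ⇒ Z
Ȟ^1: (15−10)−5=0 ⇒ 0
Ȟ^2: (10−0)−10=0 plus torsion [2] ⇒ Z/2

Ȟ^0 = Z, Ȟ^1 = 0 and Ȟ^2 = Z/2


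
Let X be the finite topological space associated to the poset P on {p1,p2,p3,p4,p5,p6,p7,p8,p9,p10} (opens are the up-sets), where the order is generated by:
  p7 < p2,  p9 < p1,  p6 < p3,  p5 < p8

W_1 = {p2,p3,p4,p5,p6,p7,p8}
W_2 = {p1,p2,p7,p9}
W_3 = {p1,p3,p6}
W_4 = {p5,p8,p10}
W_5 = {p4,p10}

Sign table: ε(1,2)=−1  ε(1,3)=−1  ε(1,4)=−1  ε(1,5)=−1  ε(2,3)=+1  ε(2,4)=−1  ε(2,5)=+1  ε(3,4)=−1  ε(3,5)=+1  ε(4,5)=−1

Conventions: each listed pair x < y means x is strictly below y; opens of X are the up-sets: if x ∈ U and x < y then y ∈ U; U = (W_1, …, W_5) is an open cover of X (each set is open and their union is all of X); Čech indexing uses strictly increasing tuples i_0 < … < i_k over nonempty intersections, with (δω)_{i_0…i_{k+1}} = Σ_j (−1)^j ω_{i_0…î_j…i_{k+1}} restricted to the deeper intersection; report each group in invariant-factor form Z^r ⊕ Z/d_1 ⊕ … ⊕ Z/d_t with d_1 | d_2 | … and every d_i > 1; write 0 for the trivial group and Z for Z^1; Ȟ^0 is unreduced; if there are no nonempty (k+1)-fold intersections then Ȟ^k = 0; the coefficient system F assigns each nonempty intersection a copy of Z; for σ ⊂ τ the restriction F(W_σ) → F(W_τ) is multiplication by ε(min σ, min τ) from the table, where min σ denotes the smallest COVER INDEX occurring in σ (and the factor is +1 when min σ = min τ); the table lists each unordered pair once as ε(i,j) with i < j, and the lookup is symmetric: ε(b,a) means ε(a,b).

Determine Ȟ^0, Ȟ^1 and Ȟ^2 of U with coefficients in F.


Ȟ^0 = 0; Ȟ^1 = Z ⊕ Z/2; Ȟ^2 = 0

nonempty intersections:
  W12={p2,p7} W13={p3,p6} W14={p5,p8} W15={p4} W23={p1} W45={p10}
C dims 5,6; δ0: rk 5, SNF 1^4·2
Ȟ^0: (5−5)−0=0 ⇒ 0
Ȟ^1: (6−0)−5=1 plus torsion [2] ⇒ Z ⊕ Z/2
Ȟ^2: (0−0)−0=0 ⇒ 0


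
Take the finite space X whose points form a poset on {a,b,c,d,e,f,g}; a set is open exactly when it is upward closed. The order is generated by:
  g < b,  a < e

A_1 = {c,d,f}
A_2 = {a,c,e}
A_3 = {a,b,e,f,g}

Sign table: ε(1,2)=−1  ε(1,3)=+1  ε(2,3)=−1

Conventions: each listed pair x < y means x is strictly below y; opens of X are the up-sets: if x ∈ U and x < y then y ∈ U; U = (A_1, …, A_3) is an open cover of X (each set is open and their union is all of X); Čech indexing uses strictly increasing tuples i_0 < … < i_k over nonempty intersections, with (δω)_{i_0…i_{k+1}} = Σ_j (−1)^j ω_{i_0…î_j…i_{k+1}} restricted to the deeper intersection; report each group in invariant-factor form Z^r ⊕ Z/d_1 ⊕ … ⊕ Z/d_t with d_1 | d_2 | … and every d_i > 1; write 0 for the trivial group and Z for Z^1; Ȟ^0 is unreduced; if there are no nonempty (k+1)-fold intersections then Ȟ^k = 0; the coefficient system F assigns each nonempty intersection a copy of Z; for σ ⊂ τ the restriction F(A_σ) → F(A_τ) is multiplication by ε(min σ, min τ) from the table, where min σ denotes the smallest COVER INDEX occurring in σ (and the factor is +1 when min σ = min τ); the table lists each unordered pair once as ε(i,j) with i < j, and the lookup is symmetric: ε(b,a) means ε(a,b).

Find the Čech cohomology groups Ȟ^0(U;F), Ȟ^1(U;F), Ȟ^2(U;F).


Ȟ^0(U;F) ≅ Z,  Ȟ^1(U;F) ≅ Z,  Ȟ^2(U;F) ≅ 0

nonempty intersections:
  A12={c} A13={f} A23={a,e}
C dims 3,3; δ0: rk 2, SNF 1^2
Ȟ^0: (3−2)−0=1 ⇒ Z
Ȟ^1: (3−0)−2=1 ⇒ Z
Ȟ^2: (0−0)−0=0 ⇒ 0


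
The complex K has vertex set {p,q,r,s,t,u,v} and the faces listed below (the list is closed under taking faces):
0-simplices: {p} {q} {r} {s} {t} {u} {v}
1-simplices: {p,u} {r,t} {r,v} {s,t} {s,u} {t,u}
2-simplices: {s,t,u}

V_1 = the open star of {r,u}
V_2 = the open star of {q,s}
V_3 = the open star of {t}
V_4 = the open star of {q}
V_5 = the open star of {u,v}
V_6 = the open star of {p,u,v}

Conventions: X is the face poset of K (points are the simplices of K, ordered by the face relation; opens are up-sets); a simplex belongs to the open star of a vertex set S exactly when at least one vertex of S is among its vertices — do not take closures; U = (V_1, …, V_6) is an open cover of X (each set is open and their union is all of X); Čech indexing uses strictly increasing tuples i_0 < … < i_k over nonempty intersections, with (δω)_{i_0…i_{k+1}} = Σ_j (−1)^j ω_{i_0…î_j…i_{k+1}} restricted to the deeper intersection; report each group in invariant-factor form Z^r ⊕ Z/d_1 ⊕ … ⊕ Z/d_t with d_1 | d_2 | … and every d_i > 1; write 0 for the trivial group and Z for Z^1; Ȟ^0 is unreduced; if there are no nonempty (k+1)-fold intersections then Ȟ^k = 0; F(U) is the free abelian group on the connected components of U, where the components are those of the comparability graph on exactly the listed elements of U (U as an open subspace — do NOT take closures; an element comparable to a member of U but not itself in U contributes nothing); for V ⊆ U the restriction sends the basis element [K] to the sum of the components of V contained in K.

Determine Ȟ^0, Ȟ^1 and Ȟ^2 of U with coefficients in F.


nerve simplices:
  V1={{r},{u},{p,u},{r,t},{r,v},{s,u},{t,u},{s,t,u}} V2={{q},{s},{s,t},{s,u},{s,t,u}} V3={{t},{r,t},{s,t},{t,u},{s,t,u}} V4={{q}} V5={{u},{v},{p,u},{r,v},{s,u},{t,u},{s,t,u}} V6={{p},{u},{v},{p,u},{r,v},{s,u},{t,u},{s,t,u}}
  V12={{s,u},{s,t,u}} V13={{r,t},{t,u},{s,t,u}} V15={{u},{p,u},{r,v},{s,u},{t,u},{s,t,u}} V16={{u},{p,u},{r,v},{s,u},{t,u},{s,t,u}} V23={{s,t},{s,t,u}} V24={{q}} V25={{s,u},{s,t,u}} V26={{s,u},{s,t,u}} V35={{t,u},{s,t,u}} V36={{t,u},{s,t,u}} V56={{u},{v},{p,u},{r,v},{s,u},{t,u},{s,t,u}}
  V123={{s,t,u}} V125={{s,u},{s,t,u}} V126={{s,u},{s,t,u}} V135={{t,u},{s,t,u}} V136={{t,u},{s,t,u}} V156={{u},{p,u},{r,v},{s,u},{t,u},{s,t,u}} V235={{s,t,u}} V236={{s,t,u}} V256={{s,u},{s,t,u}} V356={{t,u},{s,t,u}}
  V1235={{s,t,u}} V1236={{s,t,u}} V1256={{s,u},{s,t,u}} V1356={{t,u},{s,t,u}} V2356={{s,t,u}}
  V12356={{s,t,u}}
components per intersection:
  V1: {{r},{r,t},{r,v}} {{u},{p,u},{s,u},{t,u},{s,t,u}}
  V2: {{q}} {{s},{s,t},{s,u},{s,t,u}}
  V3: {{t},{r,t},{s,t},{t,u},{s,t,u}}
  V4: {{q}}
  V5: {{u},{p,u},{s,u},{t,u},{s,t,u}} {{v},{r,v}}
  V6: {{p},{u},{p,u},{s,u},{t,u},{s,t,u}} {{v},{r,v}}
  V12: {{s,u},{s,t,u}}
  V13: {{r,t}} {{t,u},{s,t,u}}
  V15: {{u},{p,u},{s,u},{t,u},{s,t,u}} {{r,v}}
  V16: {{u},{p,u},{s,u},{t,u},{s,t,u}} {{r,v}}
  V23: {{s,t},{s,t,u}}
  V24: {{q}}
  V25: {{s,u},{s,t,u}}
  V26: {{s,u},{s,t,u}}
  V35: {{t,u},{s,t,u}}
  V36: {{t,u},{s,t,u}}
  V56: {{u},{p,u},{s,u},{t,u},{s,t,u}} {{v},{r,v}}
  V123: {{s,t,u}}
  V125: {{s,u},{s,t,u}}
  V126: {{s,u},{s,t,u}}
  V135: {{t,u},{s,t,u}}
  V136: {{t,u},{s,t,u}}
  V156: {{u},{p,u},{s,u},{t,u},{s,t,u}} {{r,v}}
  V235: {{s,t,u}}
  V236: {{s,t,u}}
  V256: {{s,u},{s,t,u}}
  V356: {{t,u},{s,t,u}}
  V1235: {{s,t,u}}
  V1236: {{s,t,u}}
  V1256: {{s,u},{s,t,u}}
  V1356: {{t,u},{s,t,u}}
  V2356: {{s,t,u}}
  V12356: {{s,t,u}}
C dims 10,15,11,5; δ0: rk 8, SNF 1^8; δ1: rk 7, SNF 1^7; δ2: rk 4, SNF 1^4
degree 0: 10−8−0 = 2 → Ȟ^0 ≅ Z^2
degree 1: 15−7−8 = 0 → Ȟ^1 ≅ 0
degree 2: 11−4−7 = 0 → Ȟ^2 ≅ 0

Ȟ^0 = Z^2,  Ȟ^1 = 0,  Ȟ^2 = 0


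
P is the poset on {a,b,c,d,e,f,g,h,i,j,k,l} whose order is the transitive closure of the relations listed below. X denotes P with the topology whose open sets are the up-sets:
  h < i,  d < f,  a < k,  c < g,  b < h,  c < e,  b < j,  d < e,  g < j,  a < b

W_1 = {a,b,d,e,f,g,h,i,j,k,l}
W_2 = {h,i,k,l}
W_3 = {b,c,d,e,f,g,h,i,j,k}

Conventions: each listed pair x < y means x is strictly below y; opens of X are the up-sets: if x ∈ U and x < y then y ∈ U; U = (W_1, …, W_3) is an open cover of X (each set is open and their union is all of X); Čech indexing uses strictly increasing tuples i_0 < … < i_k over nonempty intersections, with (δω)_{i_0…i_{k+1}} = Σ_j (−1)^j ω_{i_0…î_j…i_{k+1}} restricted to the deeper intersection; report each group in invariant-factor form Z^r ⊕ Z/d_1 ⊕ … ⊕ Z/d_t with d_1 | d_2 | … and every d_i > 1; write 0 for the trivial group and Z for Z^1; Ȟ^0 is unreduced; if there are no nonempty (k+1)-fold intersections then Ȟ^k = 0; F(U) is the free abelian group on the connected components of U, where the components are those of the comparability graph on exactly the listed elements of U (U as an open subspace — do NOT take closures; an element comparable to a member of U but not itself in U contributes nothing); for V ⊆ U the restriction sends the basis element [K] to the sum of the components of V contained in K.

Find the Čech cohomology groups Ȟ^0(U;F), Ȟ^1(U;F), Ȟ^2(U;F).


Ȟ^0(U;F) ≅ Z^2,  Ȟ^1(U;F) ≅ 0,  Ȟ^2(U;F) ≅ 0

cover nerve:
  W12={h,i,k,l} W13={b,d,e,f,g,h,i,j,k} W23={h,i,k}
  W123={h,i,k}
components per intersection:
  W1: {a,b,g,h,i,j,k} {d,e,f} {l}
  W2: {h,i} {k} {l}
  W3: {b,c,d,e,f,g,h,i,j} {k}
  W12: {h,i} {k} {l}
  W13: {b,g,h,i,j} {d,e,f} {k}
  W23: {h,i} {k}
  W123: {h,i} {k}
C dims 8,8,2; δ0: rk 6, SNF 1^6; δ1: rk 2, SNF 1^2
Ȟ^0: (8−6)−0=2 ⇒ Z^2
Ȟ^1: (8−2)−6=0 ⇒ 0
Ȟ^2: (2−0)−2=0 ⇒ 0
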